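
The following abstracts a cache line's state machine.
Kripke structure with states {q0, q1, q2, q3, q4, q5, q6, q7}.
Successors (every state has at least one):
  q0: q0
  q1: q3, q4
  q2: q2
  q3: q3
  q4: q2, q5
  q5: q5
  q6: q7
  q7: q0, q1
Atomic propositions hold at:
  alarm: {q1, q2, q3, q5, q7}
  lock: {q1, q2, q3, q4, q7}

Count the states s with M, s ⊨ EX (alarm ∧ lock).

Sat(alarm ∧ lock) = {q1, q2, q3, q7}
Sat(EX (alarm ∧ lock)) = {s : some successor in {q1, q2, q3, q7}} = {q1, q2, q3, q4, q6, q7}
|Sat(EX (alarm ∧ lock))| = |{q1, q2, q3, q4, q6, q7}| = 6.

6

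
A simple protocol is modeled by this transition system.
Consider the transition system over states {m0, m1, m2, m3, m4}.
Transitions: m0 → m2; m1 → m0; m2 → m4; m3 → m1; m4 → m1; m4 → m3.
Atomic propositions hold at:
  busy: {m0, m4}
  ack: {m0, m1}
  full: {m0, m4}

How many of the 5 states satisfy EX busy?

2

Sat(EX busy) = {s : some successor in {m0, m4}} = {m1, m2}
|Sat(EX busy)| = |{m1, m2}| = 2.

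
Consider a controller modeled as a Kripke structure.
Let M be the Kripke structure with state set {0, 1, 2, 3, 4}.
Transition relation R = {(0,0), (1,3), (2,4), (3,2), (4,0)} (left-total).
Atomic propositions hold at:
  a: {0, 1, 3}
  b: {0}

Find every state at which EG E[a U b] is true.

{0}

E[a U b]: least fixpoint, start Z0 = Sat(b) = {0}, add states in Sat(a) with some successor in Z. Already a fixed point.
Sat(E[a U b]) = {0}
EG E[a U b]: greatest fixpoint, start Z0 = {0}, keep only states in Sat with some successor in Z. Already a fixed point.
Sat(EG E[a U b]) = {0}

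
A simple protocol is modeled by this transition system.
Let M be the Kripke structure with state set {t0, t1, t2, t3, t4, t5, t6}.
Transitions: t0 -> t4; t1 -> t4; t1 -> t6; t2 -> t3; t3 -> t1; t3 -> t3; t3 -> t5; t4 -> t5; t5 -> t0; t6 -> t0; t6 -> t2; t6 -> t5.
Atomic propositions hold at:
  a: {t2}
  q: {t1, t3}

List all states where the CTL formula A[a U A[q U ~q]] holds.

{t0, t1, t2, t4, t5, t6}

Sat(~q) = {t0, t2, t4, t5, t6}
A[q U ~q]: least fixpoint, start Z0 = Sat(~q) = {t0, t2, t4, t5, t6}, add states in Sat(q) with every successor in Z. Z1 = {t0, t1, t2, t4, t5, t6}; fixed.
Sat(A[q U ~q]) = {t0, t1, t2, t4, t5, t6}
A[a U A[q U ~q]]: least fixpoint, start Z0 = Sat(A[q U ~q]) = {t0, t1, t2, t4, t5, t6}, add states in Sat(a) with every successor in Z. Already a fixed point.
Sat(A[a U A[q U ~q]]) = {t0, t1, t2, t4, t5, t6}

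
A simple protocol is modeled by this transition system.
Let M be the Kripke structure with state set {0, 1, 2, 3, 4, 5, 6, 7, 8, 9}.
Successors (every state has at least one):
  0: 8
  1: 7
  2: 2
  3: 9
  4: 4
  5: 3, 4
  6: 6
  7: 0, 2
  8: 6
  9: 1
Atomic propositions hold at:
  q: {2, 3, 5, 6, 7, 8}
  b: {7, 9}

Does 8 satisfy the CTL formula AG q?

Yes

AG q: greatest fixpoint, start Z0 = {2, 3, 5, 6, 7, 8}, keep only states in Sat with every successor in Z. Z1 = {2, 6, 8}; fixed.
Sat(AG q) = {2, 6, 8}
8 ∈ Sat(AG q) = {2, 6, 8}, so the formula holds at 8.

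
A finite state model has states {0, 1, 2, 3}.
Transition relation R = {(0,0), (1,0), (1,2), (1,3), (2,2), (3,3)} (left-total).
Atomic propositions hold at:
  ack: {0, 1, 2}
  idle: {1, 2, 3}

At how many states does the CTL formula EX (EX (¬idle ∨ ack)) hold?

3

Sat(¬idle) = {0}
Sat(¬idle ∨ ack) = {0, 1, 2}
Sat(EX (¬idle ∨ ack)) = {s : some successor in {0, 1, 2}} = {0, 1, 2}
Sat(EX (EX (¬idle ∨ ack))) = {s : some successor in {0, 1, 2}} = {0, 1, 2}
|Sat(EX (EX (¬idle ∨ ack)))| = |{0, 1, 2}| = 3.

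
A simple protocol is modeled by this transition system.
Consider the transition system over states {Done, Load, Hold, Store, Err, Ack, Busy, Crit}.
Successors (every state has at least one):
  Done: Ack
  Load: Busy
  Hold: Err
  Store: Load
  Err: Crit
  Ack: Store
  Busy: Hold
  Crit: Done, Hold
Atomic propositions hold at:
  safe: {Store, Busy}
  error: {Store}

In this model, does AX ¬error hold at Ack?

No

Sat(¬error) = {Done, Load, Hold, Err, Ack, Busy, Crit}
Sat(AX ¬error) = {s : every successor in {Done, Load, Hold, Err, Ack, Busy, Crit}} = {Done, Load, Hold, Store, Err, Busy, Crit}
Ack ∉ Sat(AX ¬error) = {Done, Load, Hold, Store, Err, Busy, Crit}, so the formula does not hold at Ack.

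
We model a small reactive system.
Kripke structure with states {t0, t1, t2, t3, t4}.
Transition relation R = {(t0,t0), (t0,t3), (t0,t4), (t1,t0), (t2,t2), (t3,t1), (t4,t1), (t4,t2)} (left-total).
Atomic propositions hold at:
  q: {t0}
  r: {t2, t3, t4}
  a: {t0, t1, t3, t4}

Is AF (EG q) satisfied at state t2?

EG q: greatest fixpoint, start Z0 = {t0}, keep only states in Sat with some successor in Z. Already a fixed point.
Sat(EG q) = {t0}
AF (EG q): least fixpoint, start Z0 = {t0}, add states with every successor in Z. Z1 = {t0, t1}; Z2 = {t0, t1, t3}; fixed.
Sat(AF (EG q)) = {t0, t1, t3}
t2 ∉ Sat(AF (EG q)) = {t0, t1, t3}, so the formula does not hold at t2.

No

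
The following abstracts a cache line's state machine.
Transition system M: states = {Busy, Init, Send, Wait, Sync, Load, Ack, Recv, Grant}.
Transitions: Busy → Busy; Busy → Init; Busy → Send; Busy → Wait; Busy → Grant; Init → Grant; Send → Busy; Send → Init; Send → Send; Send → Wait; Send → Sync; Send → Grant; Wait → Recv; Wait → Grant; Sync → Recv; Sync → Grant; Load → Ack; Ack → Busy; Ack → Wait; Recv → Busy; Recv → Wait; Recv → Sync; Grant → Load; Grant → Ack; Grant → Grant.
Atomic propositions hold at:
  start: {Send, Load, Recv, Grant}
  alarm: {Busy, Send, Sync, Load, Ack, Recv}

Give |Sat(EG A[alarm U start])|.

A[alarm U start]: least fixpoint, start Z0 = Sat(start) = {Send, Load, Recv, Grant}, add states in Sat(alarm) with every successor in Z. Z1 = {Send, Sync, Load, Recv, Grant}; fixed.
Sat(A[alarm U start]) = {Send, Sync, Load, Recv, Grant}
EG A[alarm U start]: greatest fixpoint, start Z0 = {Send, Sync, Load, Recv, Grant}, keep only states in Sat with some successor in Z. Z1 = {Send, Sync, Recv, Grant}; fixed.
Sat(EG A[alarm U start]) = {Send, Sync, Recv, Grant}
|Sat(EG A[alarm U start])| = |{Send, Sync, Recv, Grant}| = 4.

4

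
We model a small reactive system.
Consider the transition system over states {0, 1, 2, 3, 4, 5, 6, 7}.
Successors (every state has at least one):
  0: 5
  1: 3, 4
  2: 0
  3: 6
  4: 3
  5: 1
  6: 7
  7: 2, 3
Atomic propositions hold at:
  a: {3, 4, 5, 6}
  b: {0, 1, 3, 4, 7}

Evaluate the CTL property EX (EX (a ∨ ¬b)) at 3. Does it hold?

Sat(¬b) = {2, 5, 6}
Sat(a ∨ ¬b) = {2, 3, 4, 5, 6}
Sat(EX (a ∨ ¬b)) = {s : some successor in {2, 3, 4, 5, 6}} = {0, 1, 3, 4, 7}
Sat(EX (EX (a ∨ ¬b))) = {s : some successor in {0, 1, 3, 4, 7}} = {1, 2, 4, 5, 6, 7}
3 ∉ Sat(EX (EX (a ∨ ¬b))) = {1, 2, 4, 5, 6, 7}, so the formula does not hold at 3.

No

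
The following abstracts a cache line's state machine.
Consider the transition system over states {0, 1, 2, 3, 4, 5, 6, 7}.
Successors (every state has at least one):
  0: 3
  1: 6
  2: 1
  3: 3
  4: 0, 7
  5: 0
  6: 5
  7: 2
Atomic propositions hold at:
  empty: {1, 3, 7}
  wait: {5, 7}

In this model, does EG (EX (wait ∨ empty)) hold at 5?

Sat(wait ∨ empty) = {1, 3, 5, 7}
Sat(EX (wait ∨ empty)) = {s : some successor in {1, 3, 5, 7}} = {0, 2, 3, 4, 6}
EG (EX (wait ∨ empty)): greatest fixpoint, start Z0 = {0, 2, 3, 4, 6}, keep only states in Sat with some successor in Z. Z1 = {0, 3, 4}; fixed.
Sat(EG (EX (wait ∨ empty))) = {0, 3, 4}
5 ∉ Sat(EG (EX (wait ∨ empty))) = {0, 3, 4}, so the formula does not hold at 5.

No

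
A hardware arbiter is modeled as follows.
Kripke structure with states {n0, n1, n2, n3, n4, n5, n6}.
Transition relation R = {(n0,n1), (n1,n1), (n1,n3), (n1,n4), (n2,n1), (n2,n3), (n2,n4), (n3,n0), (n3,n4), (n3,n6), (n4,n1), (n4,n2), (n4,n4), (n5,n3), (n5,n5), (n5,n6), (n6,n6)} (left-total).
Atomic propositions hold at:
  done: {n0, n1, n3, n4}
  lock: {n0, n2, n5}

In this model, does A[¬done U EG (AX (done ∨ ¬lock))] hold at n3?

Yes

Sat(¬done) = {n2, n5, n6}
Sat(¬lock) = {n1, n3, n4, n6}
Sat(done ∨ ¬lock) = {n0, n1, n3, n4, n6}
Sat(AX (done ∨ ¬lock)) = {s : every successor in {n0, n1, n3, n4, n6}} = {n0, n1, n2, n3, n6}
EG (AX (done ∨ ¬lock)): greatest fixpoint, start Z0 = {n0, n1, n2, n3, n6}, keep only states in Sat with some successor in Z. Already a fixed point.
Sat(EG (AX (done ∨ ¬lock))) = {n0, n1, n2, n3, n6}
A[¬done U EG (AX (done ∨ ¬lock))]: least fixpoint, start Z0 = Sat(EG (AX (done ∨ ¬lock))) = {n0, n1, n2, n3, n6}, add states in Sat(¬done) with every successor in Z. Already a fixed point.
Sat(A[¬done U EG (AX (done ∨ ¬lock))]) = {n0, n1, n2, n3, n6}
n3 ∈ Sat(A[¬done U EG (AX (done ∨ ¬lock))]) = {n0, n1, n2, n3, n6}, so the formula holds at n3.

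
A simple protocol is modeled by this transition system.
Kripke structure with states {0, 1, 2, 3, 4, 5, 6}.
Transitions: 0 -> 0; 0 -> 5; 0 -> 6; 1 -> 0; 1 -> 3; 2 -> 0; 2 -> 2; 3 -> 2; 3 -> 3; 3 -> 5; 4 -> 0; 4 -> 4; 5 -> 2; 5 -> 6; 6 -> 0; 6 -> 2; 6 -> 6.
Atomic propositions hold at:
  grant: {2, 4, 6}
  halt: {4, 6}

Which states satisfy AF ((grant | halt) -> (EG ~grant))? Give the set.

{0, 1, 3, 5}

Sat(grant | halt) = {2, 4, 6}
Sat(~grant) = {0, 1, 3, 5}
EG ~grant: greatest fixpoint, start Z0 = {0, 1, 3, 5}, keep only states in Sat with some successor in Z. Z1 = {0, 1, 3}; fixed.
Sat(EG ~grant) = {0, 1, 3}
Sat((grant | halt) -> (EG ~grant)) = {0, 1, 3, 5}
AF ((grant | halt) -> (EG ~grant)): least fixpoint, start Z0 = {0, 1, 3, 5}, add states with every successor in Z. Already a fixed point.
Sat(AF ((grant | halt) -> (EG ~grant))) = {0, 1, 3, 5}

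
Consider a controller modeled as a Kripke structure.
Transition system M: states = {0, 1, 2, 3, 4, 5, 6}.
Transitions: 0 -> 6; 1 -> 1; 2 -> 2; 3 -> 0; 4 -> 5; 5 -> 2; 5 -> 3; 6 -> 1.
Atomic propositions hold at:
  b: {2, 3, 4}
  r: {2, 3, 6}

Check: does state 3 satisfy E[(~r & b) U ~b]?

Sat(~r) = {0, 1, 4, 5}
Sat(~r & b) = {4}
Sat(~b) = {0, 1, 5, 6}
E[(~r & b) U ~b]: least fixpoint, start Z0 = Sat(~b) = {0, 1, 5, 6}, add states in Sat(~r & b) with some successor in Z. Z1 = {0, 1, 4, 5, 6}; fixed.
Sat(E[(~r & b) U ~b]) = {0, 1, 4, 5, 6}
3 ∉ Sat(E[(~r & b) U ~b]) = {0, 1, 4, 5, 6}, so the formula does not hold at 3.

No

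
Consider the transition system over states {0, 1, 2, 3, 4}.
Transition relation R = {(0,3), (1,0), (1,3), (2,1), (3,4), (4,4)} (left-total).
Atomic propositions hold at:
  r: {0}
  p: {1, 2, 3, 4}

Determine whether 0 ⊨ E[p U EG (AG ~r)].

Sat(~r) = {1, 2, 3, 4}
AG ~r: greatest fixpoint, start Z0 = {1, 2, 3, 4}, keep only states in Sat with every successor in Z. Z1 = {2, 3, 4}; Z2 = {3, 4}; fixed.
Sat(AG ~r) = {3, 4}
EG (AG ~r): greatest fixpoint, start Z0 = {3, 4}, keep only states in Sat with some successor in Z. Already a fixed point.
Sat(EG (AG ~r)) = {3, 4}
E[p U EG (AG ~r)]: least fixpoint, start Z0 = Sat(EG (AG ~r)) = {3, 4}, add states in Sat(p) with some successor in Z. Z1 = {1, 3, 4}; Z2 = {1, 2, 3, 4}; fixed.
Sat(E[p U EG (AG ~r)]) = {1, 2, 3, 4}
0 ∉ Sat(E[p U EG (AG ~r)]) = {1, 2, 3, 4}, so the formula does not hold at 0.

No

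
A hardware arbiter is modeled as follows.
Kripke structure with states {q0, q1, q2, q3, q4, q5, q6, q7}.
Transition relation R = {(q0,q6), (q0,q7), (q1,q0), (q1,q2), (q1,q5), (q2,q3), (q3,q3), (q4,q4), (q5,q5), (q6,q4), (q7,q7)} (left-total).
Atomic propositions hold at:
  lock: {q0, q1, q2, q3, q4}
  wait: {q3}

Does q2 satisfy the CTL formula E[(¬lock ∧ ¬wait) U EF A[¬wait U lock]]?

Yes

Sat(¬lock) = {q5, q6, q7}
Sat(¬wait) = {q0, q1, q2, q4, q5, q6, q7}
Sat(¬lock ∧ ¬wait) = {q5, q6, q7}
A[¬wait U lock]: least fixpoint, start Z0 = Sat(lock) = {q0, q1, q2, q3, q4}, add states in Sat(¬wait) with every successor in Z. Z1 = {q0, q1, q2, q3, q4, q6}; fixed.
Sat(A[¬wait U lock]) = {q0, q1, q2, q3, q4, q6}
EF A[¬wait U lock]: least fixpoint, start Z0 = {q0, q1, q2, q3, q4, q6}, add states with some successor in Z. Already a fixed point.
Sat(EF A[¬wait U lock]) = {q0, q1, q2, q3, q4, q6}
E[(¬lock ∧ ¬wait) U EF A[¬wait U lock]]: least fixpoint, start Z0 = Sat(EF A[¬wait U lock]) = {q0, q1, q2, q3, q4, q6}, add states in Sat(¬lock ∧ ¬wait) with some successor in Z. Already a fixed point.
Sat(E[(¬lock ∧ ¬wait) U EF A[¬wait U lock]]) = {q0, q1, q2, q3, q4, q6}
q2 ∈ Sat(E[(¬lock ∧ ¬wait) U EF A[¬wait U lock]]) = {q0, q1, q2, q3, q4, q6}, so the formula holds at q2.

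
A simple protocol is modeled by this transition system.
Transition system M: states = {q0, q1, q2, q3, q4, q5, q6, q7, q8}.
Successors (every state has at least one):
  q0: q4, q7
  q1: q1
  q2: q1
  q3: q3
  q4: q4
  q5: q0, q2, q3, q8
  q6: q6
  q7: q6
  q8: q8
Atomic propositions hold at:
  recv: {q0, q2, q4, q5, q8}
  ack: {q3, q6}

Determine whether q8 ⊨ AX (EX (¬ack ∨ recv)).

Yes

Sat(¬ack) = {q0, q1, q2, q4, q5, q7, q8}
Sat(¬ack ∨ recv) = {q0, q1, q2, q4, q5, q7, q8}
Sat(EX (¬ack ∨ recv)) = {s : some successor in {q0, q1, q2, q4, q5, q7, q8}} = {q0, q1, q2, q4, q5, q8}
Sat(AX (EX (¬ack ∨ recv))) = {s : every successor in {q0, q1, q2, q4, q5, q8}} = {q1, q2, q4, q8}
q8 ∈ Sat(AX (EX (¬ack ∨ recv))) = {q1, q2, q4, q8}, so the formula holds at q8.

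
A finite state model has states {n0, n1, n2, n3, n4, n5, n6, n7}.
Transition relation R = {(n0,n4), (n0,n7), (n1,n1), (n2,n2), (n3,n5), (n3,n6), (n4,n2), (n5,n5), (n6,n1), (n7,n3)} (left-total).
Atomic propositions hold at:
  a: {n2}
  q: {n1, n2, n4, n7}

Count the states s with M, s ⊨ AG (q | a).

Sat(q | a) = {n1, n2, n4, n7}
AG (q | a): greatest fixpoint, start Z0 = {n1, n2, n4, n7}, keep only states in Sat with every successor in Z. Z1 = {n1, n2, n4}; fixed.
Sat(AG (q | a)) = {n1, n2, n4}
|Sat(AG (q | a))| = |{n1, n2, n4}| = 3.

3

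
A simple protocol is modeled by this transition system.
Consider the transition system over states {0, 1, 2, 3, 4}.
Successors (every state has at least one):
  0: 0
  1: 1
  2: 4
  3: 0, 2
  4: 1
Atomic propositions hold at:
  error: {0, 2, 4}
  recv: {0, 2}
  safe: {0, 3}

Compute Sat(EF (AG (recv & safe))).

{0, 3}

Sat(recv & safe) = {0}
AG (recv & safe): greatest fixpoint, start Z0 = {0}, keep only states in Sat with every successor in Z. Already a fixed point.
Sat(AG (recv & safe)) = {0}
EF (AG (recv & safe)): least fixpoint, start Z0 = {0}, add states with some successor in Z. Z1 = {0, 3}; fixed.
Sat(EF (AG (recv & safe))) = {0, 3}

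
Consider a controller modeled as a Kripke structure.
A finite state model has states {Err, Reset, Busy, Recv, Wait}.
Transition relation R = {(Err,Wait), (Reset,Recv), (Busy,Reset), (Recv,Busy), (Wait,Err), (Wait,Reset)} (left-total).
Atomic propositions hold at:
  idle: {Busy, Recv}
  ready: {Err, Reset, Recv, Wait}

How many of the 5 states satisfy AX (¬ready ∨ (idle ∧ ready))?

2

Sat(¬ready) = {Busy}
Sat(idle ∧ ready) = {Recv}
Sat(¬ready ∨ (idle ∧ ready)) = {Busy, Recv}
Sat(AX (¬ready ∨ (idle ∧ ready))) = {s : every successor in {Busy, Recv}} = {Reset, Recv}
|Sat(AX (¬ready ∨ (idle ∧ ready)))| = |{Reset, Recv}| = 2.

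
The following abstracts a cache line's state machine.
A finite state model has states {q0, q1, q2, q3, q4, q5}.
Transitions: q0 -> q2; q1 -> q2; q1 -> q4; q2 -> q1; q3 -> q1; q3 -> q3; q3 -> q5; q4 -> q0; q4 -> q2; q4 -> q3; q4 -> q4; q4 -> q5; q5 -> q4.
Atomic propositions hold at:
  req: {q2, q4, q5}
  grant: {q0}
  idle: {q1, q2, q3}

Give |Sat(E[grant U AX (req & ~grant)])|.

Sat(~grant) = {q1, q2, q3, q4, q5}
Sat(req & ~grant) = {q2, q4, q5}
Sat(AX (req & ~grant)) = {s : every successor in {q2, q4, q5}} = {q0, q1, q5}
E[grant U AX (req & ~grant)]: least fixpoint, start Z0 = Sat(AX (req & ~grant)) = {q0, q1, q5}, add states in Sat(grant) with some successor in Z. Already a fixed point.
Sat(E[grant U AX (req & ~grant)]) = {q0, q1, q5}
|Sat(E[grant U AX (req & ~grant)])| = |{q0, q1, q5}| = 3.

3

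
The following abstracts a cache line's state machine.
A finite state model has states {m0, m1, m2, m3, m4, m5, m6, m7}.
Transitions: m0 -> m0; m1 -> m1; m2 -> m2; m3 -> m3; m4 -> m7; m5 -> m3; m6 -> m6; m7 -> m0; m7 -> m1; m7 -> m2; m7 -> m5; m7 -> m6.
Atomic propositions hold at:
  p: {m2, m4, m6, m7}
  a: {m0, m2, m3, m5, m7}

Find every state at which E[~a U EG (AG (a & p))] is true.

{m2}

Sat(~a) = {m1, m4, m6}
Sat(a & p) = {m2, m7}
AG (a & p): greatest fixpoint, start Z0 = {m2, m7}, keep only states in Sat with every successor in Z. Z1 = {m2}; fixed.
Sat(AG (a & p)) = {m2}
EG (AG (a & p)): greatest fixpoint, start Z0 = {m2}, keep only states in Sat with some successor in Z. Already a fixed point.
Sat(EG (AG (a & p))) = {m2}
E[~a U EG (AG (a & p))]: least fixpoint, start Z0 = Sat(EG (AG (a & p))) = {m2}, add states in Sat(~a) with some successor in Z. Already a fixed point.
Sat(E[~a U EG (AG (a & p))]) = {m2}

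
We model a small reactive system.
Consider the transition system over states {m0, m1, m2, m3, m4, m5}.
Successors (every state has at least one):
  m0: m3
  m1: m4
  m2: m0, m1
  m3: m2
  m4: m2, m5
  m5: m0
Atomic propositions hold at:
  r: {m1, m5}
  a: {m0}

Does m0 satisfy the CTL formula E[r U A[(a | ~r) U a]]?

Yes

Sat(~r) = {m0, m2, m3, m4}
Sat(a | ~r) = {m0, m2, m3, m4}
A[(a | ~r) U a]: least fixpoint, start Z0 = Sat(a) = {m0}, add states in Sat(a | ~r) with every successor in Z. Already a fixed point.
Sat(A[(a | ~r) U a]) = {m0}
E[r U A[(a | ~r) U a]]: least fixpoint, start Z0 = Sat(A[(a | ~r) U a]) = {m0}, add states in Sat(r) with some successor in Z. Z1 = {m0, m5}; fixed.
Sat(E[r U A[(a | ~r) U a]]) = {m0, m5}
m0 ∈ Sat(E[r U A[(a | ~r) U a]]) = {m0, m5}, so the formula holds at m0.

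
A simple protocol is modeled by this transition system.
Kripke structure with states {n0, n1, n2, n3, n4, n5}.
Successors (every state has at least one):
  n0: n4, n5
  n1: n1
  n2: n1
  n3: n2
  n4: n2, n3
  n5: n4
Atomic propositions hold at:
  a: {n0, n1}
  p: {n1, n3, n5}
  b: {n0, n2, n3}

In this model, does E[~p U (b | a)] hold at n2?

Yes

Sat(~p) = {n0, n2, n4}
Sat(b | a) = {n0, n1, n2, n3}
E[~p U (b | a)]: least fixpoint, start Z0 = Sat((b | a)) = {n0, n1, n2, n3}, add states in Sat(~p) with some successor in Z. Z1 = {n0, n1, n2, n3, n4}; fixed.
Sat(E[~p U (b | a)]) = {n0, n1, n2, n3, n4}
n2 ∈ Sat(E[~p U (b | a)]) = {n0, n1, n2, n3, n4}, so the formula holds at n2.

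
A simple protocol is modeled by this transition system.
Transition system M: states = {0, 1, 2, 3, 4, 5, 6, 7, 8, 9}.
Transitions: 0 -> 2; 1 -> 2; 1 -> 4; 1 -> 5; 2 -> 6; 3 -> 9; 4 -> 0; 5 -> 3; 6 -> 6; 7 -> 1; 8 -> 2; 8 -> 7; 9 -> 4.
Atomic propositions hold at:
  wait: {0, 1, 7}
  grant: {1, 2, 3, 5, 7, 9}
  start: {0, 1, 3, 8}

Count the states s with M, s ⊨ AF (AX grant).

7

Sat(AX grant) = {s : every successor in {1, 2, 3, 5, 7, 9}} = {0, 3, 5, 7, 8}
AF (AX grant): least fixpoint, start Z0 = {0, 3, 5, 7, 8}, add states with every successor in Z. Z1 = {0, 3, 4, 5, 7, 8}; Z2 = {0, 3, 4, 5, 7, 8, 9}; fixed.
Sat(AF (AX grant)) = {0, 3, 4, 5, 7, 8, 9}
|Sat(AF (AX grant))| = |{0, 3, 4, 5, 7, 8, 9}| = 7.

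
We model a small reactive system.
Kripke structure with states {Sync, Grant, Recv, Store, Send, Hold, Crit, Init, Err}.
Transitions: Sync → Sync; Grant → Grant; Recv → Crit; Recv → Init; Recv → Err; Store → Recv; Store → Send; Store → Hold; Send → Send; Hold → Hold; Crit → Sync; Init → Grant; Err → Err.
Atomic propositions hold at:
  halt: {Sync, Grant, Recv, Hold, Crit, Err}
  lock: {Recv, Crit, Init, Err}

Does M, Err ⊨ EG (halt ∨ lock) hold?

Yes

Sat(halt ∨ lock) = {Sync, Grant, Recv, Hold, Crit, Init, Err}
EG (halt ∨ lock): greatest fixpoint, start Z0 = {Sync, Grant, Recv, Hold, Crit, Init, Err}, keep only states in Sat with some successor in Z. Already a fixed point.
Sat(EG (halt ∨ lock)) = {Sync, Grant, Recv, Hold, Crit, Init, Err}
Err ∈ Sat(EG (halt ∨ lock)) = {Sync, Grant, Recv, Hold, Crit, Init, Err}, so the formula holds at Err.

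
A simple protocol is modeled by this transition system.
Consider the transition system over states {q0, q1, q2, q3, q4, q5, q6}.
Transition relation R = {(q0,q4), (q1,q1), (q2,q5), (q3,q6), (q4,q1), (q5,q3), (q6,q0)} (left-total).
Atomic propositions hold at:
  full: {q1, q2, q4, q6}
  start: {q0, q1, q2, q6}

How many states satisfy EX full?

4

Sat(EX full) = {s : some successor in {q1, q2, q4, q6}} = {q0, q1, q3, q4}
|Sat(EX full)| = |{q0, q1, q3, q4}| = 4.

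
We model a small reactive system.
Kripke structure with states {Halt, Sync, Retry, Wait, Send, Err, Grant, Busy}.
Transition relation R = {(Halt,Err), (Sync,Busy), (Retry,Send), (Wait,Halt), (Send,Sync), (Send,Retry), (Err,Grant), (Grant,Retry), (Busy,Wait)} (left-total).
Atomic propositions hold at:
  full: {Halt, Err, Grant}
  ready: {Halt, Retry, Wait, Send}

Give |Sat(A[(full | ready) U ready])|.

6

Sat(full | ready) = {Halt, Retry, Wait, Send, Err, Grant}
A[(full | ready) U ready]: least fixpoint, start Z0 = Sat(ready) = {Halt, Retry, Wait, Send}, add states in Sat(full | ready) with every successor in Z. Z1 = {Halt, Retry, Wait, Send, Grant}; Z2 = {Halt, Retry, Wait, Send, Err, Grant}; fixed.
Sat(A[(full | ready) U ready]) = {Halt, Retry, Wait, Send, Err, Grant}
|Sat(A[(full | ready) U ready])| = |{Halt, Retry, Wait, Send, Err, Grant}| = 6.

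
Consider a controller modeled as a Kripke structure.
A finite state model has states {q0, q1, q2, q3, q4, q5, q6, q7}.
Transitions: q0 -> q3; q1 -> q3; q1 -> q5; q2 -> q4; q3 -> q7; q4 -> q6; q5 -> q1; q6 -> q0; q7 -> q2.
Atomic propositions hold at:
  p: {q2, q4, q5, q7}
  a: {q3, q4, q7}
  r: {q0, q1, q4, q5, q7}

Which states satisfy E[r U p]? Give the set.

{q1, q2, q4, q5, q7}

E[r U p]: least fixpoint, start Z0 = Sat(p) = {q2, q4, q5, q7}, add states in Sat(r) with some successor in Z. Z1 = {q1, q2, q4, q5, q7}; fixed.
Sat(E[r U p]) = {q1, q2, q4, q5, q7}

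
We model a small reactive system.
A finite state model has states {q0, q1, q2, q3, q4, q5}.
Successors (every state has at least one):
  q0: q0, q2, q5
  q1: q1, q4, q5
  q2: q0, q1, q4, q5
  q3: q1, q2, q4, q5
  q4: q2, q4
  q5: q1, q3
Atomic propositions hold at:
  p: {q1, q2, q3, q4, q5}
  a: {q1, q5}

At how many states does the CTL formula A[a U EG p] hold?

5

EG p: greatest fixpoint, start Z0 = {q1, q2, q3, q4, q5}, keep only states in Sat with some successor in Z. Already a fixed point.
Sat(EG p) = {q1, q2, q3, q4, q5}
A[a U EG p]: least fixpoint, start Z0 = Sat(EG p) = {q1, q2, q3, q4, q5}, add states in Sat(a) with every successor in Z. Already a fixed point.
Sat(A[a U EG p]) = {q1, q2, q3, q4, q5}
|Sat(A[a U EG p])| = |{q1, q2, q3, q4, q5}| = 5.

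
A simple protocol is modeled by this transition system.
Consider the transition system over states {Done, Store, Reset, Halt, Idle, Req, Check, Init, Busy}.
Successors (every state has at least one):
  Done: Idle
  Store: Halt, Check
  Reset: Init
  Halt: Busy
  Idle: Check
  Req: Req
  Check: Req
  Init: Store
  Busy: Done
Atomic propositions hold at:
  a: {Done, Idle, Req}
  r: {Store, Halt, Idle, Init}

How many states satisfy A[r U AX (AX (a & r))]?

Sat(a & r) = {Idle}
Sat(AX (a & r)) = {s : every successor in {Idle}} = {Done}
Sat(AX (AX (a & r))) = {s : every successor in {Done}} = {Busy}
A[r U AX (AX (a & r))]: least fixpoint, start Z0 = Sat(AX (AX (a & r))) = {Busy}, add states in Sat(r) with every successor in Z. Z1 = {Halt, Busy}; fixed.
Sat(A[r U AX (AX (a & r))]) = {Halt, Busy}
|Sat(A[r U AX (AX (a & r))])| = |{Halt, Busy}| = 2.

2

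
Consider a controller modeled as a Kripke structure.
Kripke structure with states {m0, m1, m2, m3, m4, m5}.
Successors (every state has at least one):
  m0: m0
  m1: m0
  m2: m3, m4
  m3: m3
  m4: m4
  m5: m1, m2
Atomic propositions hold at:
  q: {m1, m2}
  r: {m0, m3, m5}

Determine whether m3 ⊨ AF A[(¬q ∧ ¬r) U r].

Sat(¬q) = {m0, m3, m4, m5}
Sat(¬r) = {m1, m2, m4}
Sat(¬q ∧ ¬r) = {m4}
A[(¬q ∧ ¬r) U r]: least fixpoint, start Z0 = Sat(r) = {m0, m3, m5}, add states in Sat(¬q ∧ ¬r) with every successor in Z. Already a fixed point.
Sat(A[(¬q ∧ ¬r) U r]) = {m0, m3, m5}
AF A[(¬q ∧ ¬r) U r]: least fixpoint, start Z0 = {m0, m3, m5}, add states with every successor in Z. Z1 = {m0, m1, m3, m5}; fixed.
Sat(AF A[(¬q ∧ ¬r) U r]) = {m0, m1, m3, m5}
m3 ∈ Sat(AF A[(¬q ∧ ¬r) U r]) = {m0, m1, m3, m5}, so the formula holds at m3.

Yes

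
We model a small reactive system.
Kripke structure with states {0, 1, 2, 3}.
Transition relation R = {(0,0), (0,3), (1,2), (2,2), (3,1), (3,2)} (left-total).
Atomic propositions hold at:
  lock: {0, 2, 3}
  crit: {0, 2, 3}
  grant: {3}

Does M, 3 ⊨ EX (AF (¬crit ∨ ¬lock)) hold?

Yes

Sat(¬crit) = {1}
Sat(¬lock) = {1}
Sat(¬crit ∨ ¬lock) = {1}
AF (¬crit ∨ ¬lock): least fixpoint, start Z0 = {1}, add states with every successor in Z. Already a fixed point.
Sat(AF (¬crit ∨ ¬lock)) = {1}
Sat(EX (AF (¬crit ∨ ¬lock))) = {s : some successor in {1}} = {3}
3 ∈ Sat(EX (AF (¬crit ∨ ¬lock))) = {3}, so the formula holds at 3.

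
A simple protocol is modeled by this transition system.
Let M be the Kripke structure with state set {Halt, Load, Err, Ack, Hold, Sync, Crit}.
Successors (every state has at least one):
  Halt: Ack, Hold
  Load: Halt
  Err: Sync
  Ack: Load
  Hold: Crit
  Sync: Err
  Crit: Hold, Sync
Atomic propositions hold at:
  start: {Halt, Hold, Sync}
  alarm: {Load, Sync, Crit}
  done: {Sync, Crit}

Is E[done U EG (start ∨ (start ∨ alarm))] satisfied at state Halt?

Yes

Sat(start ∨ alarm) = {Halt, Load, Hold, Sync, Crit}
Sat(start ∨ (start ∨ alarm)) = {Halt, Load, Hold, Sync, Crit}
EG (start ∨ (start ∨ alarm)): greatest fixpoint, start Z0 = {Halt, Load, Hold, Sync, Crit}, keep only states in Sat with some successor in Z. Z1 = {Halt, Load, Hold, Crit}; fixed.
Sat(EG (start ∨ (start ∨ alarm))) = {Halt, Load, Hold, Crit}
E[done U EG (start ∨ (start ∨ alarm))]: least fixpoint, start Z0 = Sat(EG (start ∨ (start ∨ alarm))) = {Halt, Load, Hold, Crit}, add states in Sat(done) with some successor in Z. Already a fixed point.
Sat(E[done U EG (start ∨ (start ∨ alarm))]) = {Halt, Load, Hold, Crit}
Halt ∈ Sat(E[done U EG (start ∨ (start ∨ alarm))]) = {Halt, Load, Hold, Crit}, so the formula holds at Halt.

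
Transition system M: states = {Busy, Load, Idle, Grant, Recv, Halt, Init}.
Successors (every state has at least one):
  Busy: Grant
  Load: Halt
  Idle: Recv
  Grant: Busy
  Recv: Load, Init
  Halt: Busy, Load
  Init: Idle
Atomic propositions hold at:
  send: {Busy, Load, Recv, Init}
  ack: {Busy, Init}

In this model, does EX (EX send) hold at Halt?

No

Sat(EX send) = {s : some successor in {Busy, Load, Recv, Init}} = {Idle, Grant, Recv, Halt}
Sat(EX (EX send)) = {s : some successor in {Idle, Grant, Recv, Halt}} = {Busy, Load, Idle, Init}
Halt ∉ Sat(EX (EX send)) = {Busy, Load, Idle, Init}, so the formula does not hold at Halt.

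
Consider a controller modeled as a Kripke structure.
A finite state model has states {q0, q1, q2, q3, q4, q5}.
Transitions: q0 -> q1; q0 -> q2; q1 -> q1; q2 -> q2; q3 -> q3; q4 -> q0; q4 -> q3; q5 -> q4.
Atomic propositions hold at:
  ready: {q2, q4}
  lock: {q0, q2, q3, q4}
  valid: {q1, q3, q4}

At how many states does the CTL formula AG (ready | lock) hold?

Sat(ready | lock) = {q0, q2, q3, q4}
AG (ready | lock): greatest fixpoint, start Z0 = {q0, q2, q3, q4}, keep only states in Sat with every successor in Z. Z1 = {q2, q3, q4}; Z2 = {q2, q3}; fixed.
Sat(AG (ready | lock)) = {q2, q3}
|Sat(AG (ready | lock))| = |{q2, q3}| = 2.

2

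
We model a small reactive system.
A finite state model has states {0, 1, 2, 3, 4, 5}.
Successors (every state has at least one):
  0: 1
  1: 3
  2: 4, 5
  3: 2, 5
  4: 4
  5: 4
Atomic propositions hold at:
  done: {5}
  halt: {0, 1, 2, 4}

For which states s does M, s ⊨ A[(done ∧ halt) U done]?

{5}

Sat(done ∧ halt) = ∅
A[(done ∧ halt) U done]: least fixpoint, start Z0 = Sat(done) = {5}, add states in Sat(done ∧ halt) with every successor in Z. Already a fixed point.
Sat(A[(done ∧ halt) U done]) = {5}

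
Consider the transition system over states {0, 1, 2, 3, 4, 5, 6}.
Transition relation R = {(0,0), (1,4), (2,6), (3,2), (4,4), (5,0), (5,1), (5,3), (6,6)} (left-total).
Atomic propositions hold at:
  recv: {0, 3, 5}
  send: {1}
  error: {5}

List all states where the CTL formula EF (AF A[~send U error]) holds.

{5}

Sat(~send) = {0, 2, 3, 4, 5, 6}
A[~send U error]: least fixpoint, start Z0 = Sat(error) = {5}, add states in Sat(~send) with every successor in Z. Already a fixed point.
Sat(A[~send U error]) = {5}
AF A[~send U error]: least fixpoint, start Z0 = {5}, add states with every successor in Z. Already a fixed point.
Sat(AF A[~send U error]) = {5}
EF (AF A[~send U error]): least fixpoint, start Z0 = {5}, add states with some successor in Z. Already a fixed point.
Sat(EF (AF A[~send U error])) = {5}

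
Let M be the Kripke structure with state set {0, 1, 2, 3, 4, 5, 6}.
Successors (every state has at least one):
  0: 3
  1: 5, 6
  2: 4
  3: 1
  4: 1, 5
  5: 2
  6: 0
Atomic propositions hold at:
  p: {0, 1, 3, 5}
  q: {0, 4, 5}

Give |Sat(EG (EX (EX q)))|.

Sat(EX q) = {s : some successor in {0, 4, 5}} = {1, 2, 4, 6}
Sat(EX (EX q)) = {s : some successor in {1, 2, 4, 6}} = {1, 2, 3, 4, 5}
EG (EX (EX q)): greatest fixpoint, start Z0 = {1, 2, 3, 4, 5}, keep only states in Sat with some successor in Z. Already a fixed point.
Sat(EG (EX (EX q))) = {1, 2, 3, 4, 5}
|Sat(EG (EX (EX q)))| = |{1, 2, 3, 4, 5}| = 5.

5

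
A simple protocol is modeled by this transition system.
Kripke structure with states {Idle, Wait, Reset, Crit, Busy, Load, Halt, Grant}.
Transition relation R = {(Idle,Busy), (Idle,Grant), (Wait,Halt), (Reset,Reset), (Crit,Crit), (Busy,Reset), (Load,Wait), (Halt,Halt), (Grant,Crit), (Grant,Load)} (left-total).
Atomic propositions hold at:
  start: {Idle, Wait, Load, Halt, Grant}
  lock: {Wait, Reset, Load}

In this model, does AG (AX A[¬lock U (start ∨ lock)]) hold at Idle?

No

Sat(¬lock) = {Idle, Crit, Busy, Halt, Grant}
Sat(start ∨ lock) = {Idle, Wait, Reset, Load, Halt, Grant}
A[¬lock U (start ∨ lock)]: least fixpoint, start Z0 = Sat((start ∨ lock)) = {Idle, Wait, Reset, Load, Halt, Grant}, add states in Sat(¬lock) with every successor in Z. Z1 = {Idle, Wait, Reset, Busy, Load, Halt, Grant}; fixed.
Sat(A[¬lock U (start ∨ lock)]) = {Idle, Wait, Reset, Busy, Load, Halt, Grant}
Sat(AX A[¬lock U (start ∨ lock)]) = {s : every successor in {Idle, Wait, Reset, Busy, Load, Halt, Grant}} = {Idle, Wait, Reset, Busy, Load, Halt}
AG (AX A[¬lock U (start ∨ lock)]): greatest fixpoint, start Z0 = {Idle, Wait, Reset, Busy, Load, Halt}, keep only states in Sat with every successor in Z. Z1 = {Wait, Reset, Busy, Load, Halt}; fixed.
Sat(AG (AX A[¬lock U (start ∨ lock)])) = {Wait, Reset, Busy, Load, Halt}
Idle ∉ Sat(AG (AX A[¬lock U (start ∨ lock)])) = {Wait, Reset, Busy, Load, Halt}, so the formula does not hold at Idle.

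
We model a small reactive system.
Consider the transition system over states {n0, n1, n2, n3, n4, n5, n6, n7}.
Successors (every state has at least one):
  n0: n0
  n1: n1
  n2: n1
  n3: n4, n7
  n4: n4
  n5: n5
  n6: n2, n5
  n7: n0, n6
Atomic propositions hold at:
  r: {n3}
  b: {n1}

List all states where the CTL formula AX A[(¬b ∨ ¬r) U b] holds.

Sat(¬b) = {n0, n2, n3, n4, n5, n6, n7}
Sat(¬r) = {n0, n1, n2, n4, n5, n6, n7}
Sat(¬b ∨ ¬r) = {n0, n1, n2, n3, n4, n5, n6, n7}
A[(¬b ∨ ¬r) U b]: least fixpoint, start Z0 = Sat(b) = {n1}, add states in Sat(¬b ∨ ¬r) with every successor in Z. Z1 = {n1, n2}; fixed.
Sat(A[(¬b ∨ ¬r) U b]) = {n1, n2}
Sat(AX A[(¬b ∨ ¬r) U b]) = {s : every successor in {n1, n2}} = {n1, n2}

{n1, n2}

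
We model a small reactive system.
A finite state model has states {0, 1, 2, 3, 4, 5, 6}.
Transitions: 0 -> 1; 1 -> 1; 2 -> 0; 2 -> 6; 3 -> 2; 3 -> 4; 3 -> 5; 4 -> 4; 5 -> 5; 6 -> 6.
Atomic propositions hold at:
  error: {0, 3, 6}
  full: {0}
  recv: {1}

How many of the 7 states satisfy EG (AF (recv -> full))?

5

Sat(recv -> full) = {0, 2, 3, 4, 5, 6}
AF (recv -> full): least fixpoint, start Z0 = {0, 2, 3, 4, 5, 6}, add states with every successor in Z. Already a fixed point.
Sat(AF (recv -> full)) = {0, 2, 3, 4, 5, 6}
EG (AF (recv -> full)): greatest fixpoint, start Z0 = {0, 2, 3, 4, 5, 6}, keep only states in Sat with some successor in Z. Z1 = {2, 3, 4, 5, 6}; fixed.
Sat(EG (AF (recv -> full))) = {2, 3, 4, 5, 6}
|Sat(EG (AF (recv -> full)))| = |{2, 3, 4, 5, 6}| = 5.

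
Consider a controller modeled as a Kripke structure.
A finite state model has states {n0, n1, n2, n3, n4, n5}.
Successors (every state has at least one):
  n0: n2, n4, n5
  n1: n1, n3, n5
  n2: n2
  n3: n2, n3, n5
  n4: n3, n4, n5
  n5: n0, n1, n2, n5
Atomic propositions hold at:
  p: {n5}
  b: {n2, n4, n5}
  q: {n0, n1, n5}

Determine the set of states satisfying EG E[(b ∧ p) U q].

{n0, n1, n5}

Sat(b ∧ p) = {n5}
E[(b ∧ p) U q]: least fixpoint, start Z0 = Sat(q) = {n0, n1, n5}, add states in Sat(b ∧ p) with some successor in Z. Already a fixed point.
Sat(E[(b ∧ p) U q]) = {n0, n1, n5}
EG E[(b ∧ p) U q]: greatest fixpoint, start Z0 = {n0, n1, n5}, keep only states in Sat with some successor in Z. Already a fixed point.
Sat(EG E[(b ∧ p) U q]) = {n0, n1, n5}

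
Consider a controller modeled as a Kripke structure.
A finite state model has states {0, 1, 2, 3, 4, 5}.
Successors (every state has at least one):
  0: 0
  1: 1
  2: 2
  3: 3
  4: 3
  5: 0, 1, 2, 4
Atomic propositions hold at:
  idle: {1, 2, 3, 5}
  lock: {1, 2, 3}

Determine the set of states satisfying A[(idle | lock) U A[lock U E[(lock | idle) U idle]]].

{1, 2, 3, 5}

Sat(idle | lock) = {1, 2, 3, 5}
Sat(lock | idle) = {1, 2, 3, 5}
E[(lock | idle) U idle]: least fixpoint, start Z0 = Sat(idle) = {1, 2, 3, 5}, add states in Sat(lock | idle) with some successor in Z. Already a fixed point.
Sat(E[(lock | idle) U idle]) = {1, 2, 3, 5}
A[lock U E[(lock | idle) U idle]]: least fixpoint, start Z0 = Sat(E[(lock | idle) U idle]) = {1, 2, 3, 5}, add states in Sat(lock) with every successor in Z. Already a fixed point.
Sat(A[lock U E[(lock | idle) U idle]]) = {1, 2, 3, 5}
A[(idle | lock) U A[lock U E[(lock | idle) U idle]]]: least fixpoint, start Z0 = Sat(A[lock U E[(lock | idle) U idle]]) = {1, 2, 3, 5}, add states in Sat(idle | lock) with every successor in Z. Already a fixed point.
Sat(A[(idle | lock) U A[lock U E[(lock | idle) U idle]]]) = {1, 2, 3, 5}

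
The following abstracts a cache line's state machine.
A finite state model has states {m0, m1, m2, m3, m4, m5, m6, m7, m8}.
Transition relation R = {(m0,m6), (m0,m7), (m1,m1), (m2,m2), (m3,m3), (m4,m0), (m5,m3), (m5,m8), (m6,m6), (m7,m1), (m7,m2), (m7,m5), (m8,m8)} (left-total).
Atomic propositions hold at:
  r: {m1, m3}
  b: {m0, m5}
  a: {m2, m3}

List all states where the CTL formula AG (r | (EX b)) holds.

{m1, m3}

Sat(EX b) = {s : some successor in {m0, m5}} = {m4, m7}
Sat(r | (EX b)) = {m1, m3, m4, m7}
AG (r | (EX b)): greatest fixpoint, start Z0 = {m1, m3, m4, m7}, keep only states in Sat with every successor in Z. Z1 = {m1, m3}; fixed.
Sat(AG (r | (EX b))) = {m1, m3}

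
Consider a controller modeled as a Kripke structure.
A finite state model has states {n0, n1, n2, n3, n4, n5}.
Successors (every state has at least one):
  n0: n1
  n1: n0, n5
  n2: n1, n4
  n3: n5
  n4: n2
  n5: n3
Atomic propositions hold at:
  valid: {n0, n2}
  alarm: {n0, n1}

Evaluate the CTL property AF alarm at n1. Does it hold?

AF alarm: least fixpoint, start Z0 = {n0, n1}, add states with every successor in Z. Already a fixed point.
Sat(AF alarm) = {n0, n1}
n1 ∈ Sat(AF alarm) = {n0, n1}, so the formula holds at n1.

Yes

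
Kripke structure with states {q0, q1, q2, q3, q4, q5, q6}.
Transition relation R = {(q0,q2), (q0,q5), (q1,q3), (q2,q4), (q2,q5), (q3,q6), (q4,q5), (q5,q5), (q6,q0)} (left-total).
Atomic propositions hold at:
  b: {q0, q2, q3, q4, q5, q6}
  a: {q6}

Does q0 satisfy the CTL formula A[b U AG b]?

AG b: greatest fixpoint, start Z0 = {q0, q2, q3, q4, q5, q6}, keep only states in Sat with every successor in Z. Already a fixed point.
Sat(AG b) = {q0, q2, q3, q4, q5, q6}
A[b U AG b]: least fixpoint, start Z0 = Sat(AG b) = {q0, q2, q3, q4, q5, q6}, add states in Sat(b) with every successor in Z. Already a fixed point.
Sat(A[b U AG b]) = {q0, q2, q3, q4, q5, q6}
q0 ∈ Sat(A[b U AG b]) = {q0, q2, q3, q4, q5, q6}, so the formula holds at q0.

Yes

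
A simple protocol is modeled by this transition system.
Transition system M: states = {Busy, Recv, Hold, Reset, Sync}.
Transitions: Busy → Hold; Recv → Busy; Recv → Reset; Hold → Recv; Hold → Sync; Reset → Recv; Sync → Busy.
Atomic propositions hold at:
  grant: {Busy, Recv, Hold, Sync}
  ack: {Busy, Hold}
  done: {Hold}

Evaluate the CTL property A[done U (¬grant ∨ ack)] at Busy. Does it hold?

Yes

Sat(¬grant) = {Reset}
Sat(¬grant ∨ ack) = {Busy, Hold, Reset}
A[done U (¬grant ∨ ack)]: least fixpoint, start Z0 = Sat((¬grant ∨ ack)) = {Busy, Hold, Reset}, add states in Sat(done) with every successor in Z. Already a fixed point.
Sat(A[done U (¬grant ∨ ack)]) = {Busy, Hold, Reset}
Busy ∈ Sat(A[done U (¬grant ∨ ack)]) = {Busy, Hold, Reset}, so the formula holds at Busy.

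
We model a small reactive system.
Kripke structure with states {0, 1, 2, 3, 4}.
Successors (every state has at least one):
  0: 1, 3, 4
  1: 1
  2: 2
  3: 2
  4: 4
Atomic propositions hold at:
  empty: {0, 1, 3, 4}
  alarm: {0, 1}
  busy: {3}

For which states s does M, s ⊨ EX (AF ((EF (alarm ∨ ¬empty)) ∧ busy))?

{0}

Sat(¬empty) = {2}
Sat(alarm ∨ ¬empty) = {0, 1, 2}
EF (alarm ∨ ¬empty): least fixpoint, start Z0 = {0, 1, 2}, add states with some successor in Z. Z1 = {0, 1, 2, 3}; fixed.
Sat(EF (alarm ∨ ¬empty)) = {0, 1, 2, 3}
Sat((EF (alarm ∨ ¬empty)) ∧ busy) = {3}
AF ((EF (alarm ∨ ¬empty)) ∧ busy): least fixpoint, start Z0 = {3}, add states with every successor in Z. Already a fixed point.
Sat(AF ((EF (alarm ∨ ¬empty)) ∧ busy)) = {3}
Sat(EX (AF ((EF (alarm ∨ ¬empty)) ∧ busy))) = {s : some successor in {3}} = {0}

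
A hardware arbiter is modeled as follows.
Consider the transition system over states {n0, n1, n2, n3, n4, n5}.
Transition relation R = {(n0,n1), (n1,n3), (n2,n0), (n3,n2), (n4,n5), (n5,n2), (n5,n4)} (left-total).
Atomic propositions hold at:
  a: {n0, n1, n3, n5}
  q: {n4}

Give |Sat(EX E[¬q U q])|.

2

Sat(¬q) = {n0, n1, n2, n3, n5}
E[¬q U q]: least fixpoint, start Z0 = Sat(q) = {n4}, add states in Sat(¬q) with some successor in Z. Z1 = {n4, n5}; fixed.
Sat(E[¬q U q]) = {n4, n5}
Sat(EX E[¬q U q]) = {s : some successor in {n4, n5}} = {n4, n5}
|Sat(EX E[¬q U q])| = |{n4, n5}| = 2.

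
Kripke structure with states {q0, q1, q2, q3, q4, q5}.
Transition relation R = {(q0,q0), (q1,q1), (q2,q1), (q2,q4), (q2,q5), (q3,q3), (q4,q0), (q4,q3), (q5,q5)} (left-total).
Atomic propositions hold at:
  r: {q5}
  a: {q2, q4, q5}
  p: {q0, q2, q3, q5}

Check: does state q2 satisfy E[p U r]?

E[p U r]: least fixpoint, start Z0 = Sat(r) = {q5}, add states in Sat(p) with some successor in Z. Z1 = {q2, q5}; fixed.
Sat(E[p U r]) = {q2, q5}
q2 ∈ Sat(E[p U r]) = {q2, q5}, so the formula holds at q2.

Yes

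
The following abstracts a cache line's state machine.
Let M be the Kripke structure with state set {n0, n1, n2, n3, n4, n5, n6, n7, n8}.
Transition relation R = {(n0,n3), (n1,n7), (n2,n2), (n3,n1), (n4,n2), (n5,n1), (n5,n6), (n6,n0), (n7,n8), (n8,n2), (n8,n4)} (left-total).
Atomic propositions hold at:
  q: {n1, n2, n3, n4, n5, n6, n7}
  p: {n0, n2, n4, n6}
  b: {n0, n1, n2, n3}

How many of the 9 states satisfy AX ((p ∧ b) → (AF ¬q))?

Sat(p ∧ b) = {n0, n2}
Sat(¬q) = {n0, n8}
AF ¬q: least fixpoint, start Z0 = {n0, n8}, add states with every successor in Z. Z1 = {n0, n6, n7, n8}; Z2 = {n0, n1, n6, n7, n8}; Z3 = {n0, n1, n3, n5, n6, n7, n8}; fixed.
Sat(AF ¬q) = {n0, n1, n3, n5, n6, n7, n8}
Sat((p ∧ b) → (AF ¬q)) = {n0, n1, n3, n4, n5, n6, n7, n8}
Sat(AX ((p ∧ b) → (AF ¬q))) = {s : every successor in {n0, n1, n3, n4, n5, n6, n7, n8}} = {n0, n1, n3, n5, n6, n7}
|Sat(AX ((p ∧ b) → (AF ¬q)))| = |{n0, n1, n3, n5, n6, n7}| = 6.

6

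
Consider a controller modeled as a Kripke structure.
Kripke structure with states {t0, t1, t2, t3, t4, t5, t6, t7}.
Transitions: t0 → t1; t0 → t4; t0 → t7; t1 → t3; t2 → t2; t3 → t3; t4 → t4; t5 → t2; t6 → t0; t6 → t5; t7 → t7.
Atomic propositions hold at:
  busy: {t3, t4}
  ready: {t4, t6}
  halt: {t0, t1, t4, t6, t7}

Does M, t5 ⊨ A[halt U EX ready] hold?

No

Sat(EX ready) = {s : some successor in {t4, t6}} = {t0, t4}
A[halt U EX ready]: least fixpoint, start Z0 = Sat(EX ready) = {t0, t4}, add states in Sat(halt) with every successor in Z. Already a fixed point.
Sat(A[halt U EX ready]) = {t0, t4}
t5 ∉ Sat(A[halt U EX ready]) = {t0, t4}, so the formula does not hold at t5.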